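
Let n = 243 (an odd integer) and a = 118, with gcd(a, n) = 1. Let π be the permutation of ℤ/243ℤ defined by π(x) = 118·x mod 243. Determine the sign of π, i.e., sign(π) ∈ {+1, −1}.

Trace 226: π^k(226) = [226, 181, 217, 91, 46, 82, 199] for k=0..6.
27 cycles of lengths [27, 27, 27, 27, 27, 27, 9, 9, 9, 9, 9, 9, 3, 3, 3, 3, 3, 3, 1, 1, 1, 1, 1, 1, 1, 1, 1].
n − c = 243 − 27 = 216; sign = (−1)^216 = +1.
Check: (118/243) = +1 by Zolotarev.

+1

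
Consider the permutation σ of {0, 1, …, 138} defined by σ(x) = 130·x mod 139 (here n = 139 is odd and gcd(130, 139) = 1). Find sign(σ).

Trace 136: π^k(136) = [136, 27, 35, 102, 55, 61, 7] for k=0..6.
Cycle type of π: 138 + 1; total 2 cycles.
139 − 2 = 137 transpositions; sign(π) = (−1)^137 = -1.

-1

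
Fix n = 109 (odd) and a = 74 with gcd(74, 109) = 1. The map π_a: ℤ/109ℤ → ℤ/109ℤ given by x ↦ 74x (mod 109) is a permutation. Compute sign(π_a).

Trace 49: π^k(49) = [49, 29, 75, 100, 97, 93, 15] for k=0..6.
π_74 has 3 disjoint cycles with lengths [54, 54, 1] on {0,…,108}.
n − c = 109 − 3 = 106; sign = (−1)^106 = +1.
Zolotarev: (74|109) = +1, matching the cycle-count sign.

+1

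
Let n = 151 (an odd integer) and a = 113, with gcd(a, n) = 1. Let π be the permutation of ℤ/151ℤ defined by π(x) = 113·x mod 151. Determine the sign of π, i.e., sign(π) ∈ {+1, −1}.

Trace 150: π^k(150) = [150, 38, 66, 59, 23, 32, 143] for k=0..6.
π_113 has 6 disjoint cycles with lengths [30, 30, 30, 30, 30, 1] on {0,…,150}.
6 cycles on 151: each ℓ→(−1)^(ℓ−1), product (−1)^145 = -1.
The Jacobi symbol (113|151) = -1 (Zolotarev) agrees.

-1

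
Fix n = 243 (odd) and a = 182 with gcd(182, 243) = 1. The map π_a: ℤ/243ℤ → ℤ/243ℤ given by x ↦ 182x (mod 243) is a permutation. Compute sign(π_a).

-1

Orbit of 32 under x↦182x: [32, 235, 2, 121, 152, 205, 131]… (length divides ord_243(182)).
π_182 has 6 disjoint cycles with lengths [162, 54, 18, 6, 2, 1] on {0,…,242}.
243 − 6 = 237 transpositions; sign(π) = (−1)^237 = -1.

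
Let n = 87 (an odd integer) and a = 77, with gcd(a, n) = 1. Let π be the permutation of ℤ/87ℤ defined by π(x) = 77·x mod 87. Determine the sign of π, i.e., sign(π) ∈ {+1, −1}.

+1

Trace 64: π^k(64) = [64, 56, 49, 32, 28, 68, 16] for k=0..6.
Cycle type of π: 28×3 + 2 + 1; total 5 cycles.
sign(π) = (−1)^{n − #cycles} = (−1)^{87−5} = (−1)^82 = +1.
Zolotarev: (77|87) = +1, matching the cycle-count sign.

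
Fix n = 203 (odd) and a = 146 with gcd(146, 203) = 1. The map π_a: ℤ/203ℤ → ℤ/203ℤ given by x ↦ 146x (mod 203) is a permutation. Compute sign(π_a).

-1

Orbit of 1 under x↦146x: [1, 146]… (length divides ord_203(146)).
Cycle type of π: 2×87 + 1×29; total 116 cycles.
n − c = 203 − 116 = 87; sign = (−1)^87 = -1.
Zolotarev: (146|203) = -1, matching the cycle-count sign.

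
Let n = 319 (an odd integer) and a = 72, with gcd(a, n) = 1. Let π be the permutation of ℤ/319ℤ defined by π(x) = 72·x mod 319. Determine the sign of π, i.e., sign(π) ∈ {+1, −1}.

+1

Start at x=10: 10 → 82 → 162 → 180 → 200 → 45 → 50 → … (one orbit).
The orbit structure of x ↦ 72x mod 319: 5 orbits of sizes [140, 140, 28, 10, 1].
n − c = 319 − 5 = 314; sign = (−1)^314 = +1.
Via Zolotarev, sign(π_{72}) = (72|319) = +1.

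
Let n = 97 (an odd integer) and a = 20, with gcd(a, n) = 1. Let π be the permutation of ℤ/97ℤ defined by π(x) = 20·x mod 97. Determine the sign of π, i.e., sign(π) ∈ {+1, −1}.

Trace 42: π^k(42) = [42, 64, 19, 89, 34, 1, 20] for k=0..6.
Cycle lengths of π_20 on ℤ/97ℤ: [32, 32, 32, 1]; 4 cycles in total.
sign(π) = (−1)^{n − #cycles} = (−1)^{97−4} = (−1)^93 = -1.
The Jacobi symbol (20|97) = -1 (Zolotarev) agrees.

-1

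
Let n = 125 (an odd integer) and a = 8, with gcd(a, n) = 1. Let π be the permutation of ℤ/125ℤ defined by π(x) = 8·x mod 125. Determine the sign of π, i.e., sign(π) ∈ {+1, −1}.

-1

Start at x=59: 59 → 97 → 26 → 83 → 39 → 62 → 121 → … (one orbit).
4 cycles of lengths [100, 20, 4, 1].
With 4 cycles on 125 points, sign = (−1)^{125−4} = -1.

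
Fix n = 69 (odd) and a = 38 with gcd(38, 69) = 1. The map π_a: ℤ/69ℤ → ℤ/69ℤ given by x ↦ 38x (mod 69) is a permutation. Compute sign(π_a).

Start at x=52: 52 → 44 → 16 → 56 → 58 → 65 → 55 → … (one orbit).
Cycle type of π: 22×3 + 2 + 1; total 5 cycles.
Σ(ℓ_i−1) = 69−5 = 64; sign = (−1)^64 = +1.
Check: (38/69) = +1 by Zolotarev.

+1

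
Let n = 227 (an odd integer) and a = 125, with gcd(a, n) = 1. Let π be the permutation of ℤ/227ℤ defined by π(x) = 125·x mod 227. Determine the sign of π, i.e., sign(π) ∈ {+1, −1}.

Start at x=106: 106 → 84 → 58 → 213 → 66 → 78 → 216 → … (one orbit).
The orbit structure of x ↦ 125x mod 227: 2 orbits of sizes [226, 1].
2 cycles on 227: each ℓ→(−1)^(ℓ−1), product (−1)^225 = -1.

-1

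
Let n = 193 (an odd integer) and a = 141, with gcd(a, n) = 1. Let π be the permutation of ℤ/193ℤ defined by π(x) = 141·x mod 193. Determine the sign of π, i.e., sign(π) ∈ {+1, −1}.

-1

Trace 137: π^k(137) = [137, 17, 81, 34, 162, 68, 131] for k=0..6.
Cycle type of π: 192 + 1; total 2 cycles.
n − c = 193 − 2 = 191; sign = (−1)^191 = -1.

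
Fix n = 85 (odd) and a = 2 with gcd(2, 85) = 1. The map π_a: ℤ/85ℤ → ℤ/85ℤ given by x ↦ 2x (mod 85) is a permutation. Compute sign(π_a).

Orbit of 4 under x↦2x: [4, 8, 16, 32, 64, 43, 1]… (length divides ord_85(2)).
The orbit structure of x ↦ 2x mod 85: 12 orbits of sizes [8, 8, 8, 8, 8, 8, 8, 8, 8, 8, 4, 1].
85 − 12 = 73 transpositions; sign(π) = (−1)^73 = -1.
Zolotarev: (2|85) = -1, matching the cycle-count sign.

-1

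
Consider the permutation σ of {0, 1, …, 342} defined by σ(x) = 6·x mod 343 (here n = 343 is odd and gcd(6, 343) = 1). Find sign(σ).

Orbit of 188 under x↦6x: [188, 99, 251, 134, 118, 22, 132]… (length divides ord_343(6)).
π_6 has 10 disjoint cycles with lengths [98, 98, 98, 14, 14, 14, 2, 2, 2, 1] on {0,…,342}.
With 10 cycles on 343 points, sign = (−1)^{343−10} = -1.

-1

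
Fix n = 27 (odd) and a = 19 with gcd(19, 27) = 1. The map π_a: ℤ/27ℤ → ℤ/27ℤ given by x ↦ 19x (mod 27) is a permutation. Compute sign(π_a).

+1

Start at x=19: 19 → 10 → 1 → 19 (one orbit).
Cycle type of π: 3×6 + 1×9; total 15 cycles.
sign(π) = (−1)^{n − #cycles} = (−1)^{27−15} = (−1)^12 = +1.
The Jacobi symbol (19|27) = +1 (Zolotarev) agrees.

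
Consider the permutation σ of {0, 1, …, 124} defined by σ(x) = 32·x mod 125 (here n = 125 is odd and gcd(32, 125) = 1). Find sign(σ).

Start at x=76: 76 → 57 → 74 → 118 → 26 → 82 → 124 → … (one orbit).
Decompose π into cycles: lengths [20, 20, 20, 20, 20, 4, 4, 4, 4, 4, 4, 1] (12 cycles, including the fixed point 0).
n − c = 125 − 12 = 113; sign = (−1)^113 = -1.
Via Zolotarev, sign(π_{32}) = (32|125) = -1.

-1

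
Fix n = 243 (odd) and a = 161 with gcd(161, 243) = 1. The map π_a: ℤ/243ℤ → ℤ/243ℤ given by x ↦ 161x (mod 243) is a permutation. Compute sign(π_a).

Trace 1: π^k(1) = [1, 161, 163, 242, 82, 80] for k=0..5.
π_161 has 68 disjoint cycles with lengths [6, 6, 6, 6, 6, 6, 6, 6, 6, 6, 6, 6, 6, 6, 6, 6, 6, 6, 6, 6, 6, 6, 6, 6, 6, 6, 6, 2, 2, 2, 2, 2, 2, 2, 2, 2, 2, 2, 2, 2, 2, 2, 2, 2, 2, 2, 2, 2, 2, 2, 2, 2, 2, 2, 2, 2, 2, 2, 2, 2, 2, 2, 2, 2, 2, 2, 2, 1] on {0,…,242}.
n − c = 243 − 68 = 175; sign = (−1)^175 = -1.

-1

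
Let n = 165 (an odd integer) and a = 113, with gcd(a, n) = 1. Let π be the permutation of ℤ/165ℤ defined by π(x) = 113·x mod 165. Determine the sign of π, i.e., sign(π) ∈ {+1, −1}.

+1

Start at x=1: 1 → 113 → 64 → 137 → 136 → 23 → 124 → … (one orbit).
15 cycles of lengths [20, 20, 20, 20, 20, 20, 10, 10, 5, 5, 4, 4, 4, 2, 1].
165 − 15 = 150 transpositions; sign(π) = (−1)^150 = +1.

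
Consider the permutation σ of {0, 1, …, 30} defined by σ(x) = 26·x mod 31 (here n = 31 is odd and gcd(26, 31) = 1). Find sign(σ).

-1

Trace 5: π^k(5) = [5, 6, 1, 26, 25, 30] for k=0..5.
Cycle type of π: 6×5 + 1; total 6 cycles.
31 − 6 = 25 transpositions; sign(π) = (−1)^25 = -1.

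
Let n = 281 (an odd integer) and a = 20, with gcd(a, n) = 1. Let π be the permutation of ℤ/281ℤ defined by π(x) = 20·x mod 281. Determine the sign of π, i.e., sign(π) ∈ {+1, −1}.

+1

Start at x=169: 169 → 8 → 160 → 109 → 213 → 45 → 57 → … (one orbit).
The orbit structure of x ↦ 20x mod 281: 3 orbits of sizes [140, 140, 1].
sign(π) = (−1)^{n − #cycles} = (−1)^{281−3} = (−1)^278 = +1.
Via Zolotarev, sign(π_{20}) = (20|281) = +1.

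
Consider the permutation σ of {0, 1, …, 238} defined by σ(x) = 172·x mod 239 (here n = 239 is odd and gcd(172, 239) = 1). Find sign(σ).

-1

Start at x=132: 132 → 238 → 67 → 52 → 101 → 164 → 6 → … (one orbit).
Cycle type of π: 34×7 + 1; total 8 cycles.
sign(π) = (−1)^{n − #cycles} = (−1)^{239−8} = (−1)^231 = -1.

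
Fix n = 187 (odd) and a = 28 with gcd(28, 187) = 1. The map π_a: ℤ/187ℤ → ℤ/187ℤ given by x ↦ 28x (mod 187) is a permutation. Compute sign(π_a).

Trace 28: π^k(28) = [28, 36, 73, 174, 10, 93, 173] for k=0..6.
Cycle lengths of π_28 on ℤ/187ℤ: [80, 80, 16, 10, 1]; 5 cycles in total.
5 cycles on 187: each ℓ→(−1)^(ℓ−1), product (−1)^182 = +1.
(28|187)_J = +1 (Zolotarev's lemma cross-check).

+1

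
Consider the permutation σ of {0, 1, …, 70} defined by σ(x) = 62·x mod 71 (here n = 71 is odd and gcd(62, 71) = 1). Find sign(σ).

Start at x=3: 3 → 44 → 30 → 14 → 16 → 69 → 18 → … (one orbit).
π_62 has 2 disjoint cycles with lengths [70, 1] on {0,…,70}.
n − c = 71 − 2 = 69; sign = (−1)^69 = -1.
The Jacobi symbol (62|71) = -1 (Zolotarev) agrees.

-1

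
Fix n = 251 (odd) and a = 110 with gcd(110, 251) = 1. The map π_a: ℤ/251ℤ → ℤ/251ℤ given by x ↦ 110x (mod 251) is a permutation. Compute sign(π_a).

Start at x=39: 39 → 23 → 20 → 192 → 36 → 195 → 115 → … (one orbit).
The orbit structure of x ↦ 110x mod 251: 3 orbits of sizes [125, 125, 1].
sign(π) = (−1)^{n − #cycles} = (−1)^{251−3} = (−1)^248 = +1.
(110|251)_J = +1 (Zolotarev's lemma cross-check).

+1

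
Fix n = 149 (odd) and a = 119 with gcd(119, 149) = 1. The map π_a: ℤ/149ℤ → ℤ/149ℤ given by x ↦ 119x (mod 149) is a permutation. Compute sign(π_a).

Orbit of 119 under x↦119x: [119, 6, 118, 36, 112, 67, 76]… (length divides ord_149(119)).
3 cycles of lengths [74, 74, 1].
149 − 3 = 146 transpositions; sign(π) = (−1)^146 = +1.
(119|149)_J = +1 (Zolotarev's lemma cross-check).

+1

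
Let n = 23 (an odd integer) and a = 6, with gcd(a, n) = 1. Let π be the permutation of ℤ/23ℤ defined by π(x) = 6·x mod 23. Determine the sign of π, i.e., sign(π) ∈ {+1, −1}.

+1

Orbit of 2 under x↦6x: [2, 12, 3, 18, 16, 4, 1]… (length divides ord_23(6)).
Cycle type of π: 11×2 + 1; total 3 cycles.
With 3 cycles on 23 points, sign = (−1)^{23−3} = +1.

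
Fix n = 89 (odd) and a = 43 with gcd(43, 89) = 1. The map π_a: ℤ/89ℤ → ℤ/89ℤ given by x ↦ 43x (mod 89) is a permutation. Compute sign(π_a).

-1

Start at x=6: 6 → 80 → 58 → 2 → 86 → 49 → 60 → … (one orbit).
The orbit structure of x ↦ 43x mod 89: 2 orbits of sizes [88, 1].
n − c = 89 − 2 = 87; sign = (−1)^87 = -1.
Zolotarev: (43|89) = -1, matching the cycle-count sign.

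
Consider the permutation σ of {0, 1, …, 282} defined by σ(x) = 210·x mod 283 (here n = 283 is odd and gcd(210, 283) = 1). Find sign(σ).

-1

Orbit of 191 under x↦210x: [191, 207, 171, 252, 282, 73, 48]… (length divides ord_283(210)).
π_210 has 2 disjoint cycles with lengths [282, 1] on {0,…,282}.
n − c = 283 − 2 = 281; sign = (−1)^281 = -1.
Zolotarev: (210|283) = -1, matching the cycle-count sign.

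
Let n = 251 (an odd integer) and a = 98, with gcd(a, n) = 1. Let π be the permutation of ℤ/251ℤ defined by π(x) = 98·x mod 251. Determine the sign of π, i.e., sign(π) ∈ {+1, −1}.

Start at x=230: 230 → 201 → 120 → 214 → 139 → 68 → 138 → … (one orbit).
π_98 has 2 disjoint cycles with lengths [250, 1] on {0,…,250}.
Σ(ℓ_i−1) = 251−2 = 249; sign = (−1)^249 = -1.

-1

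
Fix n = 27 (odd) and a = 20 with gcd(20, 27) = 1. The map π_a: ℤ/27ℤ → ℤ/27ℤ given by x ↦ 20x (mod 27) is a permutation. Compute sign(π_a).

Orbit of 13 under x↦20x: [13, 17, 16, 23, 1, 20, 22]… (length divides ord_27(20)).
Decompose π into cycles: lengths [18, 6, 2, 1] (4 cycles, including the fixed point 0).
sign(π) = (−1)^{n − #cycles} = (−1)^{27−4} = (−1)^23 = -1.

-1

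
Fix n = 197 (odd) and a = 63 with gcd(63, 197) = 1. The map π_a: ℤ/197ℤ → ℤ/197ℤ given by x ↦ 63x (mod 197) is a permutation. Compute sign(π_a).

Orbit of 193 under x↦63x: [193, 142, 81, 178, 182, 40, 156]… (length divides ord_197(63)).
Cycle lengths of π_63 on ℤ/197ℤ: [49, 49, 49, 49, 1]; 5 cycles in total.
5 cycles on 197: each ℓ→(−1)^(ℓ−1), product (−1)^192 = +1.
Zolotarev: (63|197) = +1, matching the cycle-count sign.

+1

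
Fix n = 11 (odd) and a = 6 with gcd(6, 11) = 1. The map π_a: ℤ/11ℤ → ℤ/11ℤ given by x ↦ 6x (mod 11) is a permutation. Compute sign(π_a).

Start at x=3: 3 → 7 → 9 → 10 → 5 → 8 → 4 → … (one orbit).
2 cycles of lengths [10, 1].
11 − 2 = 9 transpositions; sign(π) = (−1)^9 = -1.
Zolotarev: (6|11) = -1, matching the cycle-count sign.

-1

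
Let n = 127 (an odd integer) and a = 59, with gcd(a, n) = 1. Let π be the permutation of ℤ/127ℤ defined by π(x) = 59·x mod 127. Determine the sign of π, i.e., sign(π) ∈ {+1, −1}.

-1

Start at x=99: 99 → 126 → 68 → 75 → 107 → 90 → 103 → … (one orbit).
π_59 has 8 disjoint cycles with lengths [18, 18, 18, 18, 18, 18, 18, 1] on {0,…,126}.
8 cycles on 127: each ℓ→(−1)^(ℓ−1), product (−1)^119 = -1.
Check: (59/127) = -1 by Zolotarev.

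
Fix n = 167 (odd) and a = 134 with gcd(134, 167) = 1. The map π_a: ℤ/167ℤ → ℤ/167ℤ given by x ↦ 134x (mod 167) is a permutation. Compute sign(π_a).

-1

Orbit of 71 under x↦134x: [71, 162, 165, 66, 160, 64, 59]… (length divides ord_167(134)).
Decompose π into cycles: lengths [166, 1] (2 cycles, including the fixed point 0).
sign(π) = (−1)^{n − #cycles} = (−1)^{167−2} = (−1)^165 = -1.
Zolotarev: (134|167) = -1, matching the cycle-count sign.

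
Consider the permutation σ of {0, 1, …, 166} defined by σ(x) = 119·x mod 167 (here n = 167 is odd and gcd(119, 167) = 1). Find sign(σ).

-1

Start at x=132: 132 → 10 → 21 → 161 → 121 → 37 → 61 → … (one orbit).
Cycle lengths of π_119 on ℤ/167ℤ: [166, 1]; 2 cycles in total.
With 2 cycles on 167 points, sign = (−1)^{167−2} = -1.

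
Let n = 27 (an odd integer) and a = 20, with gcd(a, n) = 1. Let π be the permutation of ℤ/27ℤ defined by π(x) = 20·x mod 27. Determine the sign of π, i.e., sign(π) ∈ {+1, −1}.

-1

Trace 1: π^k(1) = [1, 20, 22, 8, 25, 14, 10] for k=0..6.
Cycle type of π: 18 + 6 + 2 + 1; total 4 cycles.
27 − 4 = 23 transpositions; sign(π) = (−1)^23 = -1.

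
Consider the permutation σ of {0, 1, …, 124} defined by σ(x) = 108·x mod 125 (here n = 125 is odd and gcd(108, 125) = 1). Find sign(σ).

-1

Trace 22: π^k(22) = [22, 1, 108, 39, 87, 21, 18] for k=0..6.
4 cycles of lengths [100, 20, 4, 1].
n − c = 125 − 4 = 121; sign = (−1)^121 = -1.
Via Zolotarev, sign(π_{108}) = (108|125) = -1.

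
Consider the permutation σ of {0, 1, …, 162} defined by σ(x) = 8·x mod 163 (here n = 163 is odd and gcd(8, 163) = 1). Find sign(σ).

Orbit of 38 under x↦8x: [38, 141, 150, 59, 146, 27, 53]… (length divides ord_163(8)).
Cycle lengths of π_8 on ℤ/163ℤ: [54, 54, 54, 1]; 4 cycles in total.
4 cycles on 163: each ℓ→(−1)^(ℓ−1), product (−1)^159 = -1.
The Jacobi symbol (8|163) = -1 (Zolotarev) agrees.

-1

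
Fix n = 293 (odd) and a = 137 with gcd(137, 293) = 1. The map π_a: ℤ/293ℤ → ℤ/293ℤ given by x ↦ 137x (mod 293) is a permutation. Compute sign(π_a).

Orbit of 60 under x↦137x: [60, 16, 141, 272, 53, 229, 22]… (length divides ord_293(137)).
Cycle lengths of π_137 on ℤ/293ℤ: [73, 73, 73, 73, 1]; 5 cycles in total.
Σ(ℓ_i−1) = 293−5 = 288; sign = (−1)^288 = +1.

+1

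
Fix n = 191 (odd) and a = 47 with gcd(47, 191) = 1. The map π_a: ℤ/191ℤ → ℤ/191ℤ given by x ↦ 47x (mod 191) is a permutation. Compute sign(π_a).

-1

Start at x=39: 39 → 114 → 10 → 88 → 125 → 145 → 130 → … (one orbit).
Cycle type of π: 190 + 1; total 2 cycles.
sign(π) = (−1)^{n − #cycles} = (−1)^{191−2} = (−1)^189 = -1.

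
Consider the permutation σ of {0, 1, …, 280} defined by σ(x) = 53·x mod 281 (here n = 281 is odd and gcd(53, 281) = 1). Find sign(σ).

+1

Orbit of 53 under x↦53x: [53, 280, 228, 1]… (length divides ord_281(53)).
71 cycles of lengths [4, 4, 4, 4, 4, 4, 4, 4, 4, 4, 4, 4, 4, 4, 4, 4, 4, 4, 4, 4, 4, 4, 4, 4, 4, 4, 4, 4, 4, 4, 4, 4, 4, 4, 4, 4, 4, 4, 4, 4, 4, 4, 4, 4, 4, 4, 4, 4, 4, 4, 4, 4, 4, 4, 4, 4, 4, 4, 4, 4, 4, 4, 4, 4, 4, 4, 4, 4, 4, 4, 1].
71 cycles on 281: each ℓ→(−1)^(ℓ−1), product (−1)^210 = +1.
Via Zolotarev, sign(π_{53}) = (53|281) = +1.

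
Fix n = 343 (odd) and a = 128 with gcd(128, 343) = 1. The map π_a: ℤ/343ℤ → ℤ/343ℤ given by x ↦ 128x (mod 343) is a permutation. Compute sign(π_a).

Trace 263: π^k(263) = [263, 50, 226, 116, 99, 324, 312] for k=0..6.
Cycle type of π: 21×14 + 3×16 + 1; total 31 cycles.
n − c = 343 − 31 = 312; sign = (−1)^312 = +1.
Via Zolotarev, sign(π_{128}) = (128|343) = +1.

+1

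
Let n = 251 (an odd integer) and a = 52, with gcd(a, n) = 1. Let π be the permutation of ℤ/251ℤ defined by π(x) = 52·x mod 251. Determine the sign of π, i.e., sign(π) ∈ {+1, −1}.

+1

Orbit of 152 under x↦52x: [152, 123, 121, 17, 131, 35, 63]… (length divides ord_251(52)).
π_52 has 3 disjoint cycles with lengths [125, 125, 1] on {0,…,250}.
sign(π) = (−1)^{n − #cycles} = (−1)^{251−3} = (−1)^248 = +1.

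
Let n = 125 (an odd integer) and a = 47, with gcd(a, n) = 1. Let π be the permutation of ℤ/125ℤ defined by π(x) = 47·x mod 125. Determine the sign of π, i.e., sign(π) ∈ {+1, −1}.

Trace 38: π^k(38) = [38, 36, 67, 24, 3, 16, 2] for k=0..6.
Cycle lengths of π_47 on ℤ/125ℤ: [100, 20, 4, 1]; 4 cycles in total.
sign(π) = (−1)^{n − #cycles} = (−1)^{125−4} = (−1)^121 = -1.
Zolotarev: (47|125) = -1, matching the cycle-count sign.

-1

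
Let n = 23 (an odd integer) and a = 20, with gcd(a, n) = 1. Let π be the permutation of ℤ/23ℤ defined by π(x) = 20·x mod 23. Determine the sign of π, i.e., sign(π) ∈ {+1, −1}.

Trace 1: π^k(1) = [1, 20, 9, 19, 12, 10, 16] for k=0..6.
Cycle lengths of π_20 on ℤ/23ℤ: [22, 1]; 2 cycles in total.
With 2 cycles on 23 points, sign = (−1)^{23−2} = -1.

-1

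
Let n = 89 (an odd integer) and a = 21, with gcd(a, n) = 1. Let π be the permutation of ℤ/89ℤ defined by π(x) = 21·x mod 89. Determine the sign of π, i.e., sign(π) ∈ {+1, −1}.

Trace 21: π^k(21) = [21, 85, 5, 16, 69, 25, 80] for k=0..6.
3 cycles of lengths [44, 44, 1].
89 − 3 = 86 transpositions; sign(π) = (−1)^86 = +1.
Zolotarev: (21|89) = +1, matching the cycle-count sign.

+1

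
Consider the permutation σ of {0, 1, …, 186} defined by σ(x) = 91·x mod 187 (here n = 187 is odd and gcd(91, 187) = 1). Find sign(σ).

Start at x=49: 49 → 158 → 166 → 146 → 9 → 71 → 103 → … (one orbit).
Decompose π into cycles: lengths [80, 80, 16, 5, 5, 1] (6 cycles, including the fixed point 0).
With 6 cycles on 187 points, sign = (−1)^{187−6} = -1.

-1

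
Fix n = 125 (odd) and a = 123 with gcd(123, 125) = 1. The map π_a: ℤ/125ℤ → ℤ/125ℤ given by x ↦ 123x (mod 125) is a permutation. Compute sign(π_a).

Start at x=46: 46 → 33 → 59 → 7 → 111 → 28 → 69 → … (one orbit).
Decompose π into cycles: lengths [100, 20, 4, 1] (4 cycles, including the fixed point 0).
sign(π) = (−1)^{n − #cycles} = (−1)^{125−4} = (−1)^121 = -1.
The Jacobi symbol (123|125) = -1 (Zolotarev) agrees.

-1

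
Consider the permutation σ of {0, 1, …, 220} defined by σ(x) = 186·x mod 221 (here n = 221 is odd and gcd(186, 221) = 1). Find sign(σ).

+1

Start at x=220: 220 → 35 → 101 → 1 → 186 → 120 → 220 (one orbit).
Decompose π into cycles: lengths [6, 6, 6, 6, 6, 6, 6, 6, 6, 6, 6, 6, 6, 6, 6, 6, 6, 6, 6, 6, 6, 6, 6, 6, 6, 6, 6, 6, 6, 6, 6, 6, 6, 6, 2, 2, 2, 2, 2, 2, 2, 2, 1] (43 cycles, including the fixed point 0).
With 43 cycles on 221 points, sign = (−1)^{221−43} = +1.
The Jacobi symbol (186|221) = +1 (Zolotarev) agrees.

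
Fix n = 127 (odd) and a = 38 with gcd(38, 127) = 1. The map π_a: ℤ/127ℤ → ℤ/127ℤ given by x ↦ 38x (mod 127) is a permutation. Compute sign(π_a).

+1

Start at x=107: 107 → 2 → 76 → 94 → 16 → 100 → 117 → … (one orbit).
7 cycles of lengths [21, 21, 21, 21, 21, 21, 1].
sign(π) = (−1)^{n − #cycles} = (−1)^{127−7} = (−1)^120 = +1.
The Jacobi symbol (38|127) = +1 (Zolotarev) agrees.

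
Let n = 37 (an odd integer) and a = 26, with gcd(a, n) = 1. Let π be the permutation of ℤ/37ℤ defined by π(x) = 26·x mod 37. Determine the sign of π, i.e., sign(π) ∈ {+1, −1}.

+1

Orbit of 10 under x↦26x: [10, 1, 26]… (length divides ord_37(26)).
Cycle lengths of π_26 on ℤ/37ℤ: [3, 3, 3, 3, 3, 3, 3, 3, 3, 3, 3, 3, 1]; 13 cycles in total.
sign(π) = (−1)^{n − #cycles} = (−1)^{37−13} = (−1)^24 = +1.
Check: (26/37) = +1 by Zolotarev.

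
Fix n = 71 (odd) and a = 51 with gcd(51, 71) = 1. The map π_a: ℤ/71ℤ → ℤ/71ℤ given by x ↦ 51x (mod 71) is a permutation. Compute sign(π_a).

Start at x=48: 48 → 34 → 30 → 39 → 1 → 51 → 45 → … (one orbit).
Cycle type of π: 14×5 + 1; total 6 cycles.
n − c = 71 − 6 = 65; sign = (−1)^65 = -1.
Check: (51/71) = -1 by Zolotarev.

-1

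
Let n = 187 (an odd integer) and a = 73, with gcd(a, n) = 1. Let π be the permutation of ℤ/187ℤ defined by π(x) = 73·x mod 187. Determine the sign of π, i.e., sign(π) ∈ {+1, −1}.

+1

Orbit of 1 under x↦73x: [1, 73, 93, 57, 47, 65, 70]… (length divides ord_187(73)).
Decompose π into cycles: lengths [80, 80, 16, 10, 1] (5 cycles, including the fixed point 0).
Σ(ℓ_i−1) = 187−5 = 182; sign = (−1)^182 = +1.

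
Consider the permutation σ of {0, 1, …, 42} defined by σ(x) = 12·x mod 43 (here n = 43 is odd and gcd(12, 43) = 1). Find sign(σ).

Start at x=15: 15 → 8 → 10 → 34 → 21 → 37 → 14 → … (one orbit).
Cycle lengths of π_12 on ℤ/43ℤ: [42, 1]; 2 cycles in total.
n − c = 43 − 2 = 41; sign = (−1)^41 = -1.
Check: (12/43) = -1 by Zolotarev.

-1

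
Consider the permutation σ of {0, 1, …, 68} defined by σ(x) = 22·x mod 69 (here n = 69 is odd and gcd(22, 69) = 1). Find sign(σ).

Trace 1: π^k(1) = [1, 22] for k=0..1.
Cycle type of π: 2×33 + 1×3; total 36 cycles.
sign(π) = (−1)^{n − #cycles} = (−1)^{69−36} = (−1)^33 = -1.

-1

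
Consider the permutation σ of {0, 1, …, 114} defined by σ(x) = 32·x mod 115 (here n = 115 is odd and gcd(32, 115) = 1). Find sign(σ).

Trace 3: π^k(3) = [3, 96, 82, 94, 18, 1, 32] for k=0..6.
Cycle type of π: 44×2 + 11×2 + 4 + 1; total 6 cycles.
n − c = 115 − 6 = 109; sign = (−1)^109 = -1.
Via Zolotarev, sign(π_{32}) = (32|115) = -1.

-1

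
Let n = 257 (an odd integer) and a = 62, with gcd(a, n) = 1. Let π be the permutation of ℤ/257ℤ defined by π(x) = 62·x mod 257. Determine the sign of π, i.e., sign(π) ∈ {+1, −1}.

+1

Trace 57: π^k(57) = [57, 193, 144, 190, 215, 223, 205] for k=0..6.
π_62 has 3 disjoint cycles with lengths [128, 128, 1] on {0,…,256}.
With 3 cycles on 257 points, sign = (−1)^{257−3} = +1.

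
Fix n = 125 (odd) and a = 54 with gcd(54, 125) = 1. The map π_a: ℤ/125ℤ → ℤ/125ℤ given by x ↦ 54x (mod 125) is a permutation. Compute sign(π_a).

+1

Start at x=116: 116 → 14 → 6 → 74 → 121 → 34 → 86 → … (one orbit).
Cycle type of π: 50×2 + 10×2 + 2×2 + 1; total 7 cycles.
Σ(ℓ_i−1) = 125−7 = 118; sign = (−1)^118 = +1.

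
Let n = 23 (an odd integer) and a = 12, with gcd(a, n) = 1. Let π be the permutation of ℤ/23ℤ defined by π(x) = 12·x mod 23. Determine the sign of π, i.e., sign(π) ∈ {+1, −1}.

+1

Orbit of 12 under x↦12x: [12, 6, 3, 13, 18, 9, 16]… (length divides ord_23(12)).
3 cycles of lengths [11, 11, 1].
Σ(ℓ_i−1) = 23−3 = 20; sign = (−1)^20 = +1.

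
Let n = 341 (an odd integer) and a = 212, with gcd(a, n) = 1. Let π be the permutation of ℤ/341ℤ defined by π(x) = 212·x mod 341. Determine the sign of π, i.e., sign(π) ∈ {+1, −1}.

Start at x=36: 36 → 130 → 280 → 26 → 56 → 278 → 284 → … (one orbit).
Cycle lengths of π_212 on ℤ/341ℤ: [30, 30, 30, 30, 30, 30, 30, 30, 30, 30, 6, 6, 6, 6, 6, 5, 5, 1]; 18 cycles in total.
18 cycles on 341: each ℓ→(−1)^(ℓ−1), product (−1)^323 = -1.

-1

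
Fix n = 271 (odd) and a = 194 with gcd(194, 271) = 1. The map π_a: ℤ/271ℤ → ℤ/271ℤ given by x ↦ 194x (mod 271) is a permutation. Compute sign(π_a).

-1

Start at x=127: 127 → 248 → 145 → 217 → 93 → 156 → 183 → … (one orbit).
6 cycles of lengths [54, 54, 54, 54, 54, 1].
271 − 6 = 265 transpositions; sign(π) = (−1)^265 = -1.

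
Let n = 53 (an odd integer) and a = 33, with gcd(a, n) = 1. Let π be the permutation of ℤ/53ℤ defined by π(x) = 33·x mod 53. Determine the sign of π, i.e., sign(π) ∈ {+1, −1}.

Start at x=40: 40 → 48 → 47 → 14 → 38 → 35 → 42 → … (one orbit).
Cycle lengths of π_33 on ℤ/53ℤ: [52, 1]; 2 cycles in total.
Σ(ℓ_i−1) = 53−2 = 51; sign = (−1)^51 = -1.
The Jacobi symbol (33|53) = -1 (Zolotarev) agrees.

-1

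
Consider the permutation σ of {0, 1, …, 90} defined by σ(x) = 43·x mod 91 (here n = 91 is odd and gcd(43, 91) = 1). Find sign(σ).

Trace 64: π^k(64) = [64, 22, 36, 1, 43, 29] for k=0..5.
Decompose π into cycles: lengths [6, 6, 6, 6, 6, 6, 6, 6, 6, 6, 6, 6, 6, 6, 1, 1, 1, 1, 1, 1, 1] (21 cycles, including the fixed point 0).
With 21 cycles on 91 points, sign = (−1)^{91−21} = +1.

+1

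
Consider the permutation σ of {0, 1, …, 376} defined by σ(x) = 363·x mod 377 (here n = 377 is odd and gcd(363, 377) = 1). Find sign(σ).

Orbit of 1 under x↦363x: [1, 363, 196, 272, 339, 155, 92]… (length divides ord_377(363)).
Decompose π into cycles: lengths [28, 28, 28, 28, 28, 28, 28, 28, 28, 28, 28, 28, 28, 2, 2, 2, 2, 2, 2, 1] (20 cycles, including the fixed point 0).
377 − 20 = 357 transpositions; sign(π) = (−1)^357 = -1.

-1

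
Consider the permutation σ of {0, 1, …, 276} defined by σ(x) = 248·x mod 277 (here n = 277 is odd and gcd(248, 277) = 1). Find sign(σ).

+1

Start at x=49: 49 → 241 → 213 → 194 → 191 → 1 → 248 → … (one orbit).
Cycle lengths of π_248 on ℤ/277ℤ: [69, 69, 69, 69, 1]; 5 cycles in total.
sign(π) = (−1)^{n − #cycles} = (−1)^{277−5} = (−1)^272 = +1.
The Jacobi symbol (248|277) = +1 (Zolotarev) agrees.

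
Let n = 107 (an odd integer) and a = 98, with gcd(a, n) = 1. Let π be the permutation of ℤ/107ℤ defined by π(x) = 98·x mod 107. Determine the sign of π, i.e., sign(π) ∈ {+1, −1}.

Trace 37: π^k(37) = [37, 95, 1, 98, 81, 20, 34] for k=0..6.
Decompose π into cycles: lengths [106, 1] (2 cycles, including the fixed point 0).
107 − 2 = 105 transpositions; sign(π) = (−1)^105 = -1.

-1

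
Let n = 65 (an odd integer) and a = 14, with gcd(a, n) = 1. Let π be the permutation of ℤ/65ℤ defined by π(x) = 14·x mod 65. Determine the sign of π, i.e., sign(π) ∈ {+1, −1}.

Orbit of 1 under x↦14x: [1, 14]… (length divides ord_65(14)).
The orbit structure of x ↦ 14x mod 65: 39 orbits of sizes [2, 2, 2, 2, 2, 2, 2, 2, 2, 2, 2, 2, 2, 2, 2, 2, 2, 2, 2, 2, 2, 2, 2, 2, 2, 2, 1, 1, 1, 1, 1, 1, 1, 1, 1, 1, 1, 1, 1].
65 − 39 = 26 transpositions; sign(π) = (−1)^26 = +1.

+1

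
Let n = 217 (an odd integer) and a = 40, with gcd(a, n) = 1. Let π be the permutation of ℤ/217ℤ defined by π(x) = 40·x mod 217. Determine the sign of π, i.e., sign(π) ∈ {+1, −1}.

-1

Start at x=125: 125 → 9 → 143 → 78 → 82 → 25 → 132 → … (one orbit).
The orbit structure of x ↦ 40x mod 217: 10 orbits of sizes [30, 30, 30, 30, 30, 30, 15, 15, 6, 1].
n − c = 217 − 10 = 207; sign = (−1)^207 = -1.
Zolotarev: (40|217) = -1, matching the cycle-count sign.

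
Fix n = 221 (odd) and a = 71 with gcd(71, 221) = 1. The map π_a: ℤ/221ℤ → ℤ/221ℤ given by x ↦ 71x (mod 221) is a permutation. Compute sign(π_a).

Trace 36: π^k(36) = [36, 125, 35, 54, 77, 163, 81] for k=0..6.
Cycle type of π: 48×4 + 16 + 12 + 1; total 7 cycles.
n − c = 221 − 7 = 214; sign = (−1)^214 = +1.
Zolotarev: (71|221) = +1, matching the cycle-count sign.

+1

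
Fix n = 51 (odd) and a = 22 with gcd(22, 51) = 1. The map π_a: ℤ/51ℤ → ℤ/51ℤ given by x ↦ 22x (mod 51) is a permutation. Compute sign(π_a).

Trace 40: π^k(40) = [40, 13, 31, 19, 10, 16, 46] for k=0..6.
Cycle type of π: 16×3 + 1×3; total 6 cycles.
Σ(ℓ_i−1) = 51−6 = 45; sign = (−1)^45 = -1.

-1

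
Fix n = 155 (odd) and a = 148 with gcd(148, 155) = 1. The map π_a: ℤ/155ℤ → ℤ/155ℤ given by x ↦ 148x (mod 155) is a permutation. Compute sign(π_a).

Start at x=39: 39 → 37 → 51 → 108 → 19 → 22 → 1 → … (one orbit).
Cycle lengths of π_148 on ℤ/155ℤ: [60, 60, 30, 4, 1]; 5 cycles in total.
sign(π) = (−1)^{n − #cycles} = (−1)^{155−5} = (−1)^150 = +1.

+1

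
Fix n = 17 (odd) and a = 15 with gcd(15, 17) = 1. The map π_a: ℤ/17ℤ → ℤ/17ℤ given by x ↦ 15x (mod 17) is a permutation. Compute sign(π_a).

Trace 1: π^k(1) = [1, 15, 4, 9, 16, 2, 13] for k=0..6.
3 cycles of lengths [8, 8, 1].
17 − 3 = 14 transpositions; sign(π) = (−1)^14 = +1.

+1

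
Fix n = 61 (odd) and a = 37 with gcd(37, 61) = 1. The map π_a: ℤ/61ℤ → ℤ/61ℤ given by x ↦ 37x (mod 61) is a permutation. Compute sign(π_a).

Orbit of 33 under x↦37x: [33, 1, 37, 27, 23, 58, 11]… (length divides ord_61(37)).
π_37 has 4 disjoint cycles with lengths [20, 20, 20, 1] on {0,…,60}.
61 − 4 = 57 transpositions; sign(π) = (−1)^57 = -1.
(37|61)_J = -1 (Zolotarev's lemma cross-check).

-1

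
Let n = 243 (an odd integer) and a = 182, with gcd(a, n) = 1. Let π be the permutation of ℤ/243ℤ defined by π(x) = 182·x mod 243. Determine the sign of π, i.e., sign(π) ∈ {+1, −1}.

-1

Orbit of 70 under x↦182x: [70, 104, 217, 128, 211, 8, 241]… (length divides ord_243(182)).
Cycle type of π: 162 + 54 + 18 + 6 + 2 + 1; total 6 cycles.
n − c = 243 − 6 = 237; sign = (−1)^237 = -1.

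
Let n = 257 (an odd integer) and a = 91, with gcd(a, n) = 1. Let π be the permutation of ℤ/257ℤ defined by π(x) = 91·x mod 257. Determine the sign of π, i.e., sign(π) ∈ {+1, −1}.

Trace 89: π^k(89) = [89, 132, 190, 71, 36, 192, 253] for k=0..6.
Cycle type of π: 256 + 1; total 2 cycles.
Σ(ℓ_i−1) = 257−2 = 255; sign = (−1)^255 = -1.
The Jacobi symbol (91|257) = -1 (Zolotarev) agrees.

-1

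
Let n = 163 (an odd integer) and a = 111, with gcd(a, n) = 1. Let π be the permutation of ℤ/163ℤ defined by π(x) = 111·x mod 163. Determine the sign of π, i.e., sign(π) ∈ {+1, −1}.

Start at x=14: 14 → 87 → 40 → 39 → 91 → 158 → 97 → … (one orbit).
3 cycles of lengths [81, 81, 1].
n − c = 163 − 3 = 160; sign = (−1)^160 = +1.

+1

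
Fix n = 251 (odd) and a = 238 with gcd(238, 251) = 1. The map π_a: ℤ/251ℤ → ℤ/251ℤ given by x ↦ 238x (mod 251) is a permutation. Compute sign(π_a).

-1

Trace 170: π^k(170) = [170, 49, 116, 249, 26, 164, 127] for k=0..6.
The orbit structure of x ↦ 238x mod 251: 2 orbits of sizes [250, 1].
Σ(ℓ_i−1) = 251−2 = 249; sign = (−1)^249 = -1.
Via Zolotarev, sign(π_{238}) = (238|251) = -1.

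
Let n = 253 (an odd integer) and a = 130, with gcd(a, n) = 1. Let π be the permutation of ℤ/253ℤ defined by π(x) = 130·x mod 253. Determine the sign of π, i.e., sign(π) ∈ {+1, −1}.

-1

Orbit of 155 under x↦130x: [155, 163, 191, 36, 126, 188, 152]… (length divides ord_253(130)).
The orbit structure of x ↦ 130x mod 253: 6 orbits of sizes [110, 110, 22, 5, 5, 1].
6 cycles on 253: each ℓ→(−1)^(ℓ−1), product (−1)^247 = -1.
Check: (130/253) = -1 by Zolotarev.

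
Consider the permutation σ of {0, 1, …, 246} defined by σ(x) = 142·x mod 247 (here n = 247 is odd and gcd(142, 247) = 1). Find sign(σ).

+1

Orbit of 157 under x↦142x: [157, 64, 196, 168, 144, 194, 131]… (length divides ord_247(142)).
The orbit structure of x ↦ 142x mod 247: 21 orbits of sizes [18, 18, 18, 18, 18, 18, 18, 18, 18, 18, 18, 18, 9, 9, 2, 2, 2, 2, 2, 2, 1].
Σ(ℓ_i−1) = 247−21 = 226; sign = (−1)^226 = +1.
Zolotarev: (142|247) = +1, matching the cycle-count sign.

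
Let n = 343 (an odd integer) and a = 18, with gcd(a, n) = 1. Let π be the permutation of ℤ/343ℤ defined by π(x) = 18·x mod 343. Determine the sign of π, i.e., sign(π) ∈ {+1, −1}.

Start at x=1: 1 → 18 → 324 → 1 (one orbit).
115 cycles of lengths [3, 3, 3, 3, 3, 3, 3, 3, 3, 3, 3, 3, 3, 3, 3, 3, 3, 3, 3, 3, 3, 3, 3, 3, 3, 3, 3, 3, 3, 3, 3, 3, 3, 3, 3, 3, 3, 3, 3, 3, 3, 3, 3, 3, 3, 3, 3, 3, 3, 3, 3, 3, 3, 3, 3, 3, 3, 3, 3, 3, 3, 3, 3, 3, 3, 3, 3, 3, 3, 3, 3, 3, 3, 3, 3, 3, 3, 3, 3, 3, 3, 3, 3, 3, 3, 3, 3, 3, 3, 3, 3, 3, 3, 3, 3, 3, 3, 3, 3, 3, 3, 3, 3, 3, 3, 3, 3, 3, 3, 3, 3, 3, 3, 3, 1].
With 115 cycles on 343 points, sign = (−1)^{343−115} = +1.
Via Zolotarev, sign(π_{18}) = (18|343) = +1.

+1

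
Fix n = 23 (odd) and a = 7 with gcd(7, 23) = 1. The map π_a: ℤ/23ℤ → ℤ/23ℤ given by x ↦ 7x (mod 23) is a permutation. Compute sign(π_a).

Orbit of 21 under x↦7x: [21, 9, 17, 4, 5, 12, 15]… (length divides ord_23(7)).
Decompose π into cycles: lengths [22, 1] (2 cycles, including the fixed point 0).
With 2 cycles on 23 points, sign = (−1)^{23−2} = -1.
Via Zolotarev, sign(π_{7}) = (7|23) = -1.

-1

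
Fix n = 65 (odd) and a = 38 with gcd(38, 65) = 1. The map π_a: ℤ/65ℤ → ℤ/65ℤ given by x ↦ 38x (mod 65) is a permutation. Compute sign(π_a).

-1

Orbit of 1 under x↦38x: [1, 38, 14, 12]… (length divides ord_65(38)).
Decompose π into cycles: lengths [4, 4, 4, 4, 4, 4, 4, 4, 4, 4, 4, 4, 4, 2, 2, 2, 2, 2, 2, 1] (20 cycles, including the fixed point 0).
20 cycles on 65: each ℓ→(−1)^(ℓ−1), product (−1)^45 = -1.
Zolotarev: (38|65) = -1, matching the cycle-count sign.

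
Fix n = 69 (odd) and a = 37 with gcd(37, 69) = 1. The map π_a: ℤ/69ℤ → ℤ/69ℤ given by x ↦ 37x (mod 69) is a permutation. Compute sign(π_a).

Orbit of 37 under x↦37x: [37, 58, 7, 52, 61, 49, 19]… (length divides ord_69(37)).
Cycle lengths of π_37 on ℤ/69ℤ: [22, 22, 22, 1, 1, 1]; 6 cycles in total.
With 6 cycles on 69 points, sign = (−1)^{69−6} = -1.

-1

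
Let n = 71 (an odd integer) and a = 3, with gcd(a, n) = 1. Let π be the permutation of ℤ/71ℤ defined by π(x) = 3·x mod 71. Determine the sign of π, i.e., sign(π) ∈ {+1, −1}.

Start at x=36: 36 → 37 → 40 → 49 → 5 → 15 → 45 → … (one orbit).
Cycle type of π: 35×2 + 1; total 3 cycles.
Σ(ℓ_i−1) = 71−3 = 68; sign = (−1)^68 = +1.

+1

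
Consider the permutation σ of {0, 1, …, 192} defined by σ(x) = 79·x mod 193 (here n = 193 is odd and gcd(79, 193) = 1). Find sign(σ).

Orbit of 183 under x↦79x: [183, 175, 122, 181, 17, 185, 140]… (length divides ord_193(79)).
The orbit structure of x ↦ 79x mod 193: 2 orbits of sizes [192, 1].
Σ(ℓ_i−1) = 193−2 = 191; sign = (−1)^191 = -1.
Via Zolotarev, sign(π_{79}) = (79|193) = -1.

-1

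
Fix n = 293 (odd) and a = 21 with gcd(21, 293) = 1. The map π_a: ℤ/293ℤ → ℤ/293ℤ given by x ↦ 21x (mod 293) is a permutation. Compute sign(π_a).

Trace 284: π^k(284) = [284, 104, 133, 156, 53, 234, 226] for k=0..6.
3 cycles of lengths [146, 146, 1].
3 cycles on 293: each ℓ→(−1)^(ℓ−1), product (−1)^290 = +1.
(21|293)_J = +1 (Zolotarev's lemma cross-check).

+1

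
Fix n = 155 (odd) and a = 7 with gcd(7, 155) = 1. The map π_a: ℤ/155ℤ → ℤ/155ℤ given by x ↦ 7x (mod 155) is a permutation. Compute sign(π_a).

-1

Orbit of 67 under x↦7x: [67, 4, 28, 41, 132, 149, 113]… (length divides ord_155(7)).
π_7 has 6 disjoint cycles with lengths [60, 60, 15, 15, 4, 1] on {0,…,154}.
155 − 6 = 149 transpositions; sign(π) = (−1)^149 = -1.
(7|155)_J = -1 (Zolotarev's lemma cross-check).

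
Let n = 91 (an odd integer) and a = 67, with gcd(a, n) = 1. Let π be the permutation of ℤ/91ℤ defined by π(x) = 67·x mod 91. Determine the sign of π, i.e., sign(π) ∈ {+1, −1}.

Trace 67: π^k(67) = [67, 30, 8, 81, 58, 64, 11] for k=0..6.
Decompose π into cycles: lengths [12, 12, 12, 12, 12, 12, 12, 3, 3, 1] (10 cycles, including the fixed point 0).
10 cycles on 91: each ℓ→(−1)^(ℓ−1), product (−1)^81 = -1.

-1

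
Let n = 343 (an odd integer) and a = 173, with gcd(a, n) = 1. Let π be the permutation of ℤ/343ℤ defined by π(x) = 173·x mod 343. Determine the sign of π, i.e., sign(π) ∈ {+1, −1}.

-1

Trace 269: π^k(269) = [269, 232, 5, 179, 97, 317, 304] for k=0..6.
4 cycles of lengths [294, 42, 6, 1].
Σ(ℓ_i−1) = 343−4 = 339; sign = (−1)^339 = -1.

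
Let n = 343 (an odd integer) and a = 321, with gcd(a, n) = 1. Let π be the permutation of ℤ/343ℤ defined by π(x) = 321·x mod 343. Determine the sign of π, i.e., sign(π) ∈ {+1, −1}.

Orbit of 169 under x↦321x: [169, 55, 162, 209, 204, 314, 295]… (length divides ord_343(321)).
Cycle lengths of π_321 on ℤ/343ℤ: [98, 98, 98, 14, 14, 14, 2, 2, 2, 1]; 10 cycles in total.
10 cycles on 343: each ℓ→(−1)^(ℓ−1), product (−1)^333 = -1.
Check: (321/343) = -1 by Zolotarev.

-1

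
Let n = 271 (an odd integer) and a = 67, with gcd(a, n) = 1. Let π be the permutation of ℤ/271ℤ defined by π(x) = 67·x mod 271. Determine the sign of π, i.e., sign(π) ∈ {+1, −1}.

+1

Trace 39: π^k(39) = [39, 174, 5, 64, 223, 36, 244] for k=0..6.
Decompose π into cycles: lengths [135, 135, 1] (3 cycles, including the fixed point 0).
sign(π) = (−1)^{n − #cycles} = (−1)^{271−3} = (−1)^268 = +1.
Check: (67/271) = +1 by Zolotarev.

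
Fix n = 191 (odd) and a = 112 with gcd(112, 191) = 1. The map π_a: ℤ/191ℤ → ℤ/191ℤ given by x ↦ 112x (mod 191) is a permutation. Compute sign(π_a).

Trace 64: π^k(64) = [64, 101, 43, 41, 8, 132, 77] for k=0..6.
Decompose π into cycles: lengths [190, 1] (2 cycles, including the fixed point 0).
191 − 2 = 189 transpositions; sign(π) = (−1)^189 = -1.

-1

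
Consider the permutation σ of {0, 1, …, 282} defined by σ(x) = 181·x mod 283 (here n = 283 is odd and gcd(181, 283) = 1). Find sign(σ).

Trace 152: π^k(152) = [152, 61, 4, 158, 15, 168, 127] for k=0..6.
Decompose π into cycles: lengths [47, 47, 47, 47, 47, 47, 1] (7 cycles, including the fixed point 0).
283 − 7 = 276 transpositions; sign(π) = (−1)^276 = +1.

+1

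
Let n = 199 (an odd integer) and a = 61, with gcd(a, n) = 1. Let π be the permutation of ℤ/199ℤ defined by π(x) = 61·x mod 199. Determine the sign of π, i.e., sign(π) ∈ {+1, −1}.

Trace 18: π^k(18) = [18, 103, 114, 188, 125, 63, 62] for k=0..6.
Cycle lengths of π_61 on ℤ/199ℤ: [11, 11, 11, 11, 11, 11, 11, 11, 11, 11, 11, 11, 11, 11, 11, 11, 11, 11, 1]; 19 cycles in total.
199 − 19 = 180 transpositions; sign(π) = (−1)^180 = +1.

+1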